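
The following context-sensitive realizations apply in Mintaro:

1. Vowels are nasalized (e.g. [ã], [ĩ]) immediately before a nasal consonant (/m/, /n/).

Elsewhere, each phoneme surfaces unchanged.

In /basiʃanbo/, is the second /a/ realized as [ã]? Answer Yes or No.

/a/ — between /ʃ/ and /n/, before a nasal consonant — surfaces as [ã] (rule 1).
The actual realization is [ã], which matches [ã].

Yes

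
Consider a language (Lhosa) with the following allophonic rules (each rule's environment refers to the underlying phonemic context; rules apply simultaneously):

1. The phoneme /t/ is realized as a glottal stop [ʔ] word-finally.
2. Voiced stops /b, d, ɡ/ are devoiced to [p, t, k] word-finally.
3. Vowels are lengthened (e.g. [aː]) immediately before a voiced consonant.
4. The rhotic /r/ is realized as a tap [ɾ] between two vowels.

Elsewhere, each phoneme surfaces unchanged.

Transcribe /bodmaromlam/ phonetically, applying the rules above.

/b/ (word-initial) fails the environment for rule 2, so it stays [b].
/o/ (between /b/ and /d/): before a voiced consonant, so rule 3 applies → [oː].
/d/ (between /o/ and /m/) is in the target of rule 2 but the environment (word-finally) is not met → [d].
/m/ stays [m].
/a/ (between /m/ and /r/): before a voiced consonant, so rule 3 applies → [aː].
/r/ — between /a/ and /o/, between two vowels — surfaces as [ɾ] (rule 4).
/o/ (between /r/ and /m/): before a voiced consonant, so rule 3 applies → [oː].
/m/ — not in any rule's target class → [m].
/l/ — not in any rule's target class → [l].
/a/ meets the environment for rule 3 (before a voiced consonant) → [aː].
/m/ — not in any rule's target class → [m].

[boːdmaːɾoːmlaːm]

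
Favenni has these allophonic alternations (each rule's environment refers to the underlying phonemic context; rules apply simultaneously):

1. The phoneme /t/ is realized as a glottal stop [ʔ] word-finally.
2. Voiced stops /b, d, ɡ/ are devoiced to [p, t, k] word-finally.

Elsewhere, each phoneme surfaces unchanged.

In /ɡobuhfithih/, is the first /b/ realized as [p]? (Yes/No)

/b/ — between /o/ and /u/; rule 2 does not apply here → [b].
The actual realization is [b], not [p].

No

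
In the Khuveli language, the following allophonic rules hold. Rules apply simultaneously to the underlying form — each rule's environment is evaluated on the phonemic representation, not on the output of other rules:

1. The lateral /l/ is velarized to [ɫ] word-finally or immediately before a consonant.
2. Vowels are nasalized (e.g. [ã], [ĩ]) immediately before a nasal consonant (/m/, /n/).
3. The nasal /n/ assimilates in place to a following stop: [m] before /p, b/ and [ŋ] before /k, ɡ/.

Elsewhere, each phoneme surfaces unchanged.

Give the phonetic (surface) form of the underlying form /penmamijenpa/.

[pẽnmãmijẽmpa]

/p/ (word-initial): no rule targets it → [p].
/e/ — between /p/ and /n/, before a nasal consonant — surfaces as [ẽ] (rule 2).
/n/ (between /e/ and /m/) is in the target of rule 3 but the environment (before a labial or velar stop) is not met → [n].
/m/ (between /n/ and /a/) is unaffected → [m].
/a/ (between /m/ and /m/) occurs before a nasal consonant → [ã] by rule 2.
/m/ (between /a/ and /i/): no rule targets it → [m].
/i/ (between /m/ and /j/) is in the target of rule 2 but the environment (before a nasal consonant) is not met → [i].
/j/ (between /i/ and /e/): no rule targets it → [j].
Rule 2 applies to /e/ (between /j/ and /n/: before a nasal consonant) → [ẽ].
/n/ (between /e/ and /p/): before a labial or velar stop, so rule 3 applies → [m].
/p/ stays [p].
/a/ (word-final) fails the environment for rule 2, so it stays [a].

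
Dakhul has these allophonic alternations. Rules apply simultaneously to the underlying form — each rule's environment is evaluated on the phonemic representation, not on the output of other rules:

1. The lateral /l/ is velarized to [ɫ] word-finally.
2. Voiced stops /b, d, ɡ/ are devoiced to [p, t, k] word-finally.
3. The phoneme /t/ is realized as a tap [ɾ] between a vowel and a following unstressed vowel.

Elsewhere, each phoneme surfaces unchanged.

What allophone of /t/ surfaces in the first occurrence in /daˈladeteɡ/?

/t/ meets the environment for rule 3 (between a vowel and a following unstressed vowel) → [ɾ].

[ɾ]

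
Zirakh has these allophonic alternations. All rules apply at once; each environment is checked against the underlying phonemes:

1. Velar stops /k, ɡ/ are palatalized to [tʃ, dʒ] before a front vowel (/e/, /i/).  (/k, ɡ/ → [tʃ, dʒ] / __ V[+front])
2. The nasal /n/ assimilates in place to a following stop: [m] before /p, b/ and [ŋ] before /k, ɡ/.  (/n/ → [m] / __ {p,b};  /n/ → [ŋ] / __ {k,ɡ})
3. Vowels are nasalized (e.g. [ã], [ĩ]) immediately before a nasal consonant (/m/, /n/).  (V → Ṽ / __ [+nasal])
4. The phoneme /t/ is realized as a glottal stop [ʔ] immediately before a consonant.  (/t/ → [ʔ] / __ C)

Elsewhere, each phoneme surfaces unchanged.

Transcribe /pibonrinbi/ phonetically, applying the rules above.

[pibõnrĩmbi]

/p/ (word-initial) is unaffected → [p].
/i/ — between /p/ and /b/; rule 3 does not apply here → [i].
/b/ — not in any rule's target class → [b].
/o/ meets the environment for rule 3 (before a nasal consonant) → [õ].
/n/ (between /o/ and /r/) fails the environment for rule 2, so it stays [n].
/r/ stays [r].
/i/ (between /r/ and /n/): before a nasal consonant, so rule 3 applies → [ĩ].
Rule 2 applies to /n/ (between /i/ and /b/: before a labial or velar stop) → [m].
/b/ — not in any rule's target class → [b].
/i/ — word-final; rule 3 does not apply here → [i].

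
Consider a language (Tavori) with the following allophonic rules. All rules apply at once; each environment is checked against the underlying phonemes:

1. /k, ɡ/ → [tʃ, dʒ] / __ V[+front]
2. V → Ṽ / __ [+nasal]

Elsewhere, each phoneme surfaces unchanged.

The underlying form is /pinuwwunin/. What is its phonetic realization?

/p/ — not in any rule's target class → [p].
/i/ meets the environment for rule 2 (before a nasal consonant) → [ĩ].
/n/ (between /i/ and /u/): no rule targets it → [n].
/u/ — between /n/ and /w/; rule 2 does not apply here → [u].
/w/ — not in any rule's target class → [w].
/w/ (between /w/ and /u/): no rule targets it → [w].
/u/ meets the environment for rule 2 (before a nasal consonant) → [ũ].
/n/ (between /u/ and /i/): no rule targets it → [n].
/i/ meets the environment for rule 2 (before a nasal consonant) → [ĩ].
/n/ (word-final): no rule targets it → [n].

[pĩnuwwũnĩn]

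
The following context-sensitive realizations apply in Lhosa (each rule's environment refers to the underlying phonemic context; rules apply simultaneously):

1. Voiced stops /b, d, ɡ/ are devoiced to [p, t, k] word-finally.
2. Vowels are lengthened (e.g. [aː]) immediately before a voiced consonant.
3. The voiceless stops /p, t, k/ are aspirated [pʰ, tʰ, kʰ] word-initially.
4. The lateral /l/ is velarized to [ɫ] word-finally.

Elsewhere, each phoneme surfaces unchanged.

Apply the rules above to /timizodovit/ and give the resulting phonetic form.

[tʰiːmiːzoːdoːvit]

/t/ meets the environment for rule 3 (word-initially) → [tʰ].
/i/ (between /t/ and /m/) occurs before a voiced consonant → [iː] by rule 2.
/m/ stays [m].
Rule 2 applies to /i/ (between /m/ and /z/: before a voiced consonant) → [iː].
/z/ — not in any rule's target class → [z].
/o/ meets the environment for rule 2 (before a voiced consonant) → [oː].
/d/ (between /o/ and /o/): rule 1 targets it, but not word-finally → unchanged [d].
/o/ (between /d/ and /v/) occurs before a voiced consonant → [oː] by rule 2.
/v/ (between /o/ and /i/): no rule targets it → [v].
/i/ (between /v/ and /t/): rule 2 targets it, but not before a voiced consonant → unchanged [i].
/t/ — word-final; rule 3 does not apply here → [t].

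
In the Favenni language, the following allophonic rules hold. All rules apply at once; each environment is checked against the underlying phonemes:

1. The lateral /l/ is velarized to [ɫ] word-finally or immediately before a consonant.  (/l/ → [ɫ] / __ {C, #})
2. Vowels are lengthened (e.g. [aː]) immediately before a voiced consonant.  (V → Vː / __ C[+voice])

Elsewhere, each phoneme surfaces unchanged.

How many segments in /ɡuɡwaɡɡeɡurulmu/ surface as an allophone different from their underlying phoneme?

6

Segments that undergo a rule: /u/ → [uː] (rule 2); /a/ → [aː] (rule 2); /e/ → [eː] (rule 2); /u/ → [uː] (rule 2); /u/ → [uː] (rule 2); /l/ → [ɫ] (rule 1).
All other segments surface unchanged.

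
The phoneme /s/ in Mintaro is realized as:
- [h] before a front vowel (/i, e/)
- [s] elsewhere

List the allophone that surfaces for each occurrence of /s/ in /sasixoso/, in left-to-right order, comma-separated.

Occurrence 1 (position 1): no conditioning environment matches → elsewhere allophone [s].
Occurrence 2 (position 3): before a front vowel (/i, e/) → [h].
Occurrence 3 (position 7): no conditioning environment matches → elsewhere allophone [s].

[s], [h], [s]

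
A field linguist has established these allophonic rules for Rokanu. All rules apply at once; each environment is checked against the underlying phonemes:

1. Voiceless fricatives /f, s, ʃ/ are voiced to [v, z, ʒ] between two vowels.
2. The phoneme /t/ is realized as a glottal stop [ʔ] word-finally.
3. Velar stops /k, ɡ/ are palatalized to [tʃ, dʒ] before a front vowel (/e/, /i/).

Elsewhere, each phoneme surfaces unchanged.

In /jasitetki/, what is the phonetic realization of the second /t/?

/t/ — between /e/ and /k/; rule 2 does not apply here → [t].

[t]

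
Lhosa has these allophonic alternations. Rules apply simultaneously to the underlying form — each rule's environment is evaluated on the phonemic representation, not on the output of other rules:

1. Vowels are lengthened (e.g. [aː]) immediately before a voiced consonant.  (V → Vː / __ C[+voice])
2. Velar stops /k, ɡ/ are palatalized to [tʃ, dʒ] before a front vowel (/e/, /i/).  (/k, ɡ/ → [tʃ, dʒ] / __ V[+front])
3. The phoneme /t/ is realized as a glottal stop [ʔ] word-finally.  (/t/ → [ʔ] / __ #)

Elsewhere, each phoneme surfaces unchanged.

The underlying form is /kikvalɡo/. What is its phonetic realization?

/k/ (word-initial): before a front vowel, so rule 2 applies → [tʃ].
/i/ (between /k/ and /k/) fails the environment for rule 1, so it stays [i].
/k/ — between /i/ and /v/; rule 2 does not apply here → [k].
/v/ — not in any rule's target class → [v].
/a/ (between /v/ and /l/): before a voiced consonant, so rule 1 applies → [aː].
/l/ — not in any rule's target class → [l].
/ɡ/ — between /l/ and /o/; rule 2 does not apply here → [ɡ].
/o/ (word-final) fails the environment for rule 1, so it stays [o].

[tʃikvaːlɡo]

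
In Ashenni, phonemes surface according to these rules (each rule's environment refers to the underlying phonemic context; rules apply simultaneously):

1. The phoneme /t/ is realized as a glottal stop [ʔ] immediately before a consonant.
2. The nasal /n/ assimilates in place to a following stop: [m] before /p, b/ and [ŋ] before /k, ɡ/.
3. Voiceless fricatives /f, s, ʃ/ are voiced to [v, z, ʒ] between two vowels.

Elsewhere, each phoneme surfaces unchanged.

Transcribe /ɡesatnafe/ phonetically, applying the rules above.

/ɡ/ — not in any rule's target class → [ɡ].
/e/ (between /ɡ/ and /s/) is unaffected → [e].
/s/ meets the environment for rule 3 (between two vowels) → [z].
/a/ (between /s/ and /t/) is unaffected → [a].
/t/ — between /a/ and /n/, immediately before a consonant — surfaces as [ʔ] (rule 1).
/n/ (between /t/ and /a/) fails the environment for rule 2, so it stays [n].
/a/ — not in any rule's target class → [a].
/f/ meets the environment for rule 3 (between two vowels) → [v].
/e/ (word-final): no rule targets it → [e].

[ɡezaʔnave]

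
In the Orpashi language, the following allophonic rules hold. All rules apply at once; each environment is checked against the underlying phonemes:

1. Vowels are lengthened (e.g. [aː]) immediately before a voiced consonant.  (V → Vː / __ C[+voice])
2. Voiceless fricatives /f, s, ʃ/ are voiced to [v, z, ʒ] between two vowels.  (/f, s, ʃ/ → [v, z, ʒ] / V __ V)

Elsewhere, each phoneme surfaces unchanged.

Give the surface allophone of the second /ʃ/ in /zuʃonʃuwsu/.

/ʃ/ (between /n/ and /u/) is in the target of rule 2 but the environment (between two vowels) is not met → [ʃ].

[ʃ]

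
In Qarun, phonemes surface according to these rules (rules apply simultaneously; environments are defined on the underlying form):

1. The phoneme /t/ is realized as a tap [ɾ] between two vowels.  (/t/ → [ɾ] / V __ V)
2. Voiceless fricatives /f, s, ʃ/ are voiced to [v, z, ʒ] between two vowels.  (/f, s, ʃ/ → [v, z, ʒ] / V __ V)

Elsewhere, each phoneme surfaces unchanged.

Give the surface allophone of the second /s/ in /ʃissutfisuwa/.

[s]

/s/ — between /s/ and /u/; rule 2 does not apply here → [s].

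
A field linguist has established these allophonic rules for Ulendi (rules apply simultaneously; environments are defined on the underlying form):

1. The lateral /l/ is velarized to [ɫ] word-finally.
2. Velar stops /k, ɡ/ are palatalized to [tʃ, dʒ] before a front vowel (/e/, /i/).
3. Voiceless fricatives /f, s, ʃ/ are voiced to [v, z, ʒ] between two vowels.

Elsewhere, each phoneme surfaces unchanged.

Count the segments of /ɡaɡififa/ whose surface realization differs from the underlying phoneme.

3

Segments that undergo a rule: /ɡ/ → [dʒ] (rule 2); /f/ → [v] (rule 3); /f/ → [v] (rule 3).
All other segments surface unchanged.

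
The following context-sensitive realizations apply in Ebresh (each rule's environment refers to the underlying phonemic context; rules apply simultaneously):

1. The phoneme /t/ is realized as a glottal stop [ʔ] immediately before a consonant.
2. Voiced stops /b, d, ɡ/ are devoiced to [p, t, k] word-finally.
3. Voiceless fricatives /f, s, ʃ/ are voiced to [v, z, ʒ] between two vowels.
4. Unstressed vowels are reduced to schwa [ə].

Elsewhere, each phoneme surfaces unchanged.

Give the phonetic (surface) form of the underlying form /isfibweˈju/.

/i/ (word-initial) occurs in an unstressed syllable → [ə] by rule 4.
/s/ — between /i/ and /f/; rule 3 does not apply here → [s].
/f/ (between /s/ and /i/) fails the environment for rule 3, so it stays [f].
Rule 4 applies to /i/ (between /f/ and /b/: in an unstressed syllable) → [ə].
/b/ (between /i/ and /w/) is in the target of rule 2 but the environment (word-finally) is not met → [b].
/w/ (between /b/ and /e/) is unaffected → [w].
/e/ (between /w/ and /j/): in an unstressed syllable, so rule 4 applies → [ə].
/j/ (between /e/ and /u/) is unaffected → [j].
/u/ (word-final) is in the target of rule 4 but the environment (in an unstressed syllable) is not met → [u].

[əsfəbwəˈju]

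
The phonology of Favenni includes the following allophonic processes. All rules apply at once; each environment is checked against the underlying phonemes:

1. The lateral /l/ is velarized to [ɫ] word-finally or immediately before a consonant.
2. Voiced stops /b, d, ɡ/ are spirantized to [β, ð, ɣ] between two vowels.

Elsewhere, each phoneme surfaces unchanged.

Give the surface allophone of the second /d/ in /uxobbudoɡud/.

/d/ (word-final) is in the target of rule 2 but the environment (between two vowels) is not met → [d].

[d]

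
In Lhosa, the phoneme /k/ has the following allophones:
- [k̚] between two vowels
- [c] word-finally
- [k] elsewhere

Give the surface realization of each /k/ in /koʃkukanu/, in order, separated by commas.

[k], [k], [k̚]

Occurrence 1 (position 1): no conditioning environment matches → elsewhere allophone [k].
Occurrence 2 (position 4): no conditioning environment matches → elsewhere allophone [k].
Occurrence 3 (position 6): between two vowels → [k̚].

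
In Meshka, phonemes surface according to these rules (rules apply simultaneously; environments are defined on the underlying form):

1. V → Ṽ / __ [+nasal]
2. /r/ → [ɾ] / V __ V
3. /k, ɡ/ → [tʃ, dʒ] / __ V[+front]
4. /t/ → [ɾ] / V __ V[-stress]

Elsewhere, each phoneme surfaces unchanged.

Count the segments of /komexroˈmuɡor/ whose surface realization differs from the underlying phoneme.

2

Segments that undergo a rule: /o/ → [õ] (rule 1); /o/ → [õ] (rule 1).
All other segments surface unchanged.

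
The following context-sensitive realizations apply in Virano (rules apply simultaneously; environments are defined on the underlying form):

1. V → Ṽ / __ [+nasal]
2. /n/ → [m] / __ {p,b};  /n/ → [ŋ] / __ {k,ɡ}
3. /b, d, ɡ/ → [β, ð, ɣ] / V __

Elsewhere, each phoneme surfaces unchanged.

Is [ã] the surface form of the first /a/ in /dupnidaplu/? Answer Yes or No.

No

/a/ — between /d/ and /p/; rule 1 does not apply here → [a].
The actual realization is [a], not [ã].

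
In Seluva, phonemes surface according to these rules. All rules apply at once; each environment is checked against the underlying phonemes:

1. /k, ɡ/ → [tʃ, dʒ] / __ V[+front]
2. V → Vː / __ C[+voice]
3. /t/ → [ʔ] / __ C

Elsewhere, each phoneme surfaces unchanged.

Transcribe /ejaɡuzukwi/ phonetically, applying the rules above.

/e/ — word-initial, before a voiced consonant — surfaces as [eː] (rule 2).
/a/ (between /j/ and /ɡ/) occurs before a voiced consonant → [aː] by rule 2.
/ɡ/ (between /a/ and /u/) is in the target of rule 1 but the environment (before a front vowel) is not met → [ɡ].
/u/ (between /ɡ/ and /z/) occurs before a voiced consonant → [uː] by rule 2.
/u/ (between /z/ and /k/) is in the target of rule 2 but the environment (before a voiced consonant) is not met → [u].
/k/ (between /u/ and /w/) is in the target of rule 1 but the environment (before a front vowel) is not met → [k].
/i/ — word-final; rule 2 does not apply here → [i].

[eːjaːɡuːzukwi]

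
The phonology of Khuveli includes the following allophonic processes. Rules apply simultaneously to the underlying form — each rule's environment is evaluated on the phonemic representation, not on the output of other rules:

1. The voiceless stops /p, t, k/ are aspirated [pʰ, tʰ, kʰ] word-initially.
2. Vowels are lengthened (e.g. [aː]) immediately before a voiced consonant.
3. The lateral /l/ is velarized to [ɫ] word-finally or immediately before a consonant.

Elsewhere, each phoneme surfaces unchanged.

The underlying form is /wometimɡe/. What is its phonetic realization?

/w/ — not in any rule's target class → [w].
/o/ — between /w/ and /m/, before a voiced consonant — surfaces as [oː] (rule 2).
/m/ — not in any rule's target class → [m].
/e/ — between /m/ and /t/; rule 2 does not apply here → [e].
/t/ — between /e/ and /i/; rule 1 does not apply here → [t].
/i/ meets the environment for rule 2 (before a voiced consonant) → [iː].
/m/ (between /i/ and /ɡ/) is unaffected → [m].
/ɡ/ stays [ɡ].
/e/ (word-final) fails the environment for rule 2, so it stays [e].

[woːmetiːmɡe]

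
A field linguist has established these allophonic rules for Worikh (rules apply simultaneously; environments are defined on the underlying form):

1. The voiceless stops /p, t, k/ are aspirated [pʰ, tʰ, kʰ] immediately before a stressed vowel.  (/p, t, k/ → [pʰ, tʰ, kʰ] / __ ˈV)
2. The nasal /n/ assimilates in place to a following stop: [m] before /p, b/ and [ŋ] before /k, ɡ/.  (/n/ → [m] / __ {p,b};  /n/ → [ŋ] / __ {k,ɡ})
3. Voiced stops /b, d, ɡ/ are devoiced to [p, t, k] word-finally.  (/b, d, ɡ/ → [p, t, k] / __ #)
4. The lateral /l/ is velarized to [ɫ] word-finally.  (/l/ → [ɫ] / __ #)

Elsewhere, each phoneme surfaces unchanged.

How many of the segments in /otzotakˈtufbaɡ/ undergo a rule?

2

Segments that undergo a rule: /t/ → [tʰ] (rule 1); /ɡ/ → [k] (rule 3).
All other segments surface unchanged.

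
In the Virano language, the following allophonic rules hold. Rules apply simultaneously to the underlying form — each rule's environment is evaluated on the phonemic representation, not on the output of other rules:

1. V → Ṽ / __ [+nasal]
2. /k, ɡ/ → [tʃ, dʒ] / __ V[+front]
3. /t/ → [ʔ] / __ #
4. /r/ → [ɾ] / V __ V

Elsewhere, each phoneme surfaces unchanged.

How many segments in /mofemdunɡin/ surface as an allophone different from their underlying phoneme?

4

Segments that undergo a rule: /e/ → [ẽ] (rule 1); /u/ → [ũ] (rule 1); /ɡ/ → [dʒ] (rule 2); /i/ → [ĩ] (rule 1).
All other segments surface unchanged.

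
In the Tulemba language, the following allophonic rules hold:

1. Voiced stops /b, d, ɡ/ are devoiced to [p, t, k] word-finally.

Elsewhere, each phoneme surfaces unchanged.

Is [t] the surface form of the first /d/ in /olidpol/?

No

/d/ (between /i/ and /p/) is in the target of rule 1 but the environment (word-finally) is not met → [d].
The actual realization is [d], not [t].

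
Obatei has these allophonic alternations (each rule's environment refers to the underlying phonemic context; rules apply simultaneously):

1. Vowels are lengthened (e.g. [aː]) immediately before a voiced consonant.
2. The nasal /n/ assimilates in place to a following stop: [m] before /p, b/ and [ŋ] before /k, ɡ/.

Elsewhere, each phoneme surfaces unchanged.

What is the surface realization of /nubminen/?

[nuːbmiːneːn]

/n/ (word-initial) fails the environment for rule 2, so it stays [n].
/u/ (between /n/ and /b/) occurs before a voiced consonant → [uː] by rule 1.
/i/ (between /m/ and /n/) occurs before a voiced consonant → [iː] by rule 1.
/n/ (between /i/ and /e/) fails the environment for rule 2, so it stays [n].
/e/ meets the environment for rule 1 (before a voiced consonant) → [eː].
/n/ (word-final): rule 2 targets it, but not before a labial or velar stop → unchanged [n].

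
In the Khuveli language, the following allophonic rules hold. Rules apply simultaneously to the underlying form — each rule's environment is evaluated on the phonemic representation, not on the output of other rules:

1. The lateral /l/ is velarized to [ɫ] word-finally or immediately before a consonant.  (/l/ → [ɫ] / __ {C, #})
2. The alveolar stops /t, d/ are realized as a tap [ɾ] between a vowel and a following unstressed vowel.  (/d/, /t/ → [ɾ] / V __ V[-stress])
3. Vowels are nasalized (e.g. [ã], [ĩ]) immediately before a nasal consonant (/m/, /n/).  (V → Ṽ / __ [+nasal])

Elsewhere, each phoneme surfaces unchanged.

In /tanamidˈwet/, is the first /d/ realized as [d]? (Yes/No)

/d/ (between /i/ and /w/) fails the environment for rule 2, so it stays [d].
The actual realization is [d], which matches [d].

Yes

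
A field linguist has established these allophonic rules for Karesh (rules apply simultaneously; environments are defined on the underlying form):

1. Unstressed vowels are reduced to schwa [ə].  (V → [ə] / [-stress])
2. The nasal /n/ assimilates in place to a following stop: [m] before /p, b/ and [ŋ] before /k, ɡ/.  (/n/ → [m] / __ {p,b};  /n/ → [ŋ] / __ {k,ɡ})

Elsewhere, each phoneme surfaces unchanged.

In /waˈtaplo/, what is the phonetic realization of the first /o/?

/o/ (word-final) occurs in an unstressed syllable → [ə] by rule 1.

[ə]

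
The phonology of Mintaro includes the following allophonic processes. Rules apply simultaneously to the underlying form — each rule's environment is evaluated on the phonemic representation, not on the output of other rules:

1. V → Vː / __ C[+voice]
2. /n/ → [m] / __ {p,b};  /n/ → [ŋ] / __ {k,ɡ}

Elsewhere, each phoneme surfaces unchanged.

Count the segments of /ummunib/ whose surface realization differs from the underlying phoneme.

3

Segments that undergo a rule: /u/ → [uː] (rule 1); /u/ → [uː] (rule 1); /i/ → [iː] (rule 1).
All other segments surface unchanged.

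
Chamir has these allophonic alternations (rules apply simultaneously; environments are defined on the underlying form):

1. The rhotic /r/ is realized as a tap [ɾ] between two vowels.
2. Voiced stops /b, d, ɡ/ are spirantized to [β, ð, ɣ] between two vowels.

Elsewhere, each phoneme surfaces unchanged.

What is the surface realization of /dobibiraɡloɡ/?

/d/ (word-initial) is in the target of rule 2 but the environment (between two vowels) is not met → [d].
/o/ (between /d/ and /b/): no rule targets it → [o].
/b/ (between /o/ and /i/) occurs between two vowels → [β] by rule 2.
/i/ (between /b/ and /b/) is unaffected → [i].
/b/ (between /i/ and /i/): between two vowels, so rule 2 applies → [β].
/i/ (between /b/ and /r/) is unaffected → [i].
/r/ meets the environment for rule 1 (between two vowels) → [ɾ].
/a/ — not in any rule's target class → [a].
/ɡ/ (between /a/ and /l/): rule 2 targets it, but not between two vowels → unchanged [ɡ].
/l/ stays [l].
/o/ (between /l/ and /ɡ/) is unaffected → [o].
/ɡ/ — word-final; rule 2 does not apply here → [ɡ].

[doβiβiɾaɡloɡ]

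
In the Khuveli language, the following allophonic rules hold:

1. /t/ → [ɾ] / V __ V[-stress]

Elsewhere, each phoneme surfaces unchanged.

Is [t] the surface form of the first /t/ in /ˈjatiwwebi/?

No

/t/ — between /a/ and /i/, between a vowel and a following unstressed vowel — surfaces as [ɾ] (rule 1).
The actual realization is [ɾ], not [t].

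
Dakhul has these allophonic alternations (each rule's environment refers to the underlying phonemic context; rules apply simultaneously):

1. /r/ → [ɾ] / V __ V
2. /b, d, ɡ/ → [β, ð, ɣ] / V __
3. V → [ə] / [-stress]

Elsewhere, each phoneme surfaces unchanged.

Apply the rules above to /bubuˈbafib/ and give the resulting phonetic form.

/b/ (word-initial) is in the target of rule 2 but the environment (immediately after a vowel) is not met → [b].
/u/ — between /b/ and /b/, in an unstressed syllable — surfaces as [ə] (rule 3).
/b/ (between /u/ and /u/): immediately after a vowel, so rule 2 applies → [β].
/u/ (between /b/ and /b/): in an unstressed syllable, so rule 3 applies → [ə].
/b/ (between /u/ and /a/): immediately after a vowel, so rule 2 applies → [β].
/a/ — between /b/ and /f/; rule 3 does not apply here → [a].
/f/ (between /a/ and /i/): no rule targets it → [f].
/i/ (between /f/ and /b/) occurs in an unstressed syllable → [ə] by rule 3.
/b/ (word-final): immediately after a vowel, so rule 2 applies → [β].

[bəβəˈβafəβ]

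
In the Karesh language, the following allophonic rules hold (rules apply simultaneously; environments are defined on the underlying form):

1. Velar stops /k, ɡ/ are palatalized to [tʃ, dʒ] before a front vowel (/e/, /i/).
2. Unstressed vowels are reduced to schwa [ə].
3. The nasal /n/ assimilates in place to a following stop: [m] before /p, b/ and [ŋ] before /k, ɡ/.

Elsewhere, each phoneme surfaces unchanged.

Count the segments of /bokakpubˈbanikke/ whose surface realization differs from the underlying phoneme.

6

Segments that undergo a rule: /o/ → [ə] (rule 2); /a/ → [ə] (rule 2); /u/ → [ə] (rule 2); /i/ → [ə] (rule 2); /k/ → [tʃ] (rule 1); /e/ → [ə] (rule 2).
All other segments surface unchanged.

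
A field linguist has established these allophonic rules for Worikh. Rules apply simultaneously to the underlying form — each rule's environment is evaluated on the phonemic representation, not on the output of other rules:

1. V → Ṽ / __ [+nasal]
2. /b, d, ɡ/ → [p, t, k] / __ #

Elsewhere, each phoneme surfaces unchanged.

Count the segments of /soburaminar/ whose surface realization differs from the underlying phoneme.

2

Segments that undergo a rule: /a/ → [ã] (rule 1); /i/ → [ĩ] (rule 1).
All other segments surface unchanged.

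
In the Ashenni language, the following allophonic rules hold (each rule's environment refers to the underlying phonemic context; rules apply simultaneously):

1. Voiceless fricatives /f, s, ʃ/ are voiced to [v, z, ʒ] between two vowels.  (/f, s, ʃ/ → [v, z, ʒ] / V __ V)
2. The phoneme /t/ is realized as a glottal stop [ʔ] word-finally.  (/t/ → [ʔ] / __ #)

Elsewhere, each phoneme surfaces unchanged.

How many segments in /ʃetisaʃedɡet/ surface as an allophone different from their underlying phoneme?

Segments that undergo a rule: /s/ → [z] (rule 1); /ʃ/ → [ʒ] (rule 1); /t/ → [ʔ] (rule 2).
All other segments surface unchanged.

3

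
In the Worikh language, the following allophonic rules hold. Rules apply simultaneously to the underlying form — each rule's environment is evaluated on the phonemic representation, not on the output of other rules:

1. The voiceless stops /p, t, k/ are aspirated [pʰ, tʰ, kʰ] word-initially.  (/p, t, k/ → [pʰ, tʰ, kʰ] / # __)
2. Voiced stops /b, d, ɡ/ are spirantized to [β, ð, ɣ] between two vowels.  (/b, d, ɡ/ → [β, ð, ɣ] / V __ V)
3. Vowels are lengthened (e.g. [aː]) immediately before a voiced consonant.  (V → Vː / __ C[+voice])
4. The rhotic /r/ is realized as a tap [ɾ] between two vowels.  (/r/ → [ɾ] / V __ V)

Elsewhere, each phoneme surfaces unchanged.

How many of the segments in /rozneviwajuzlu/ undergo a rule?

Segments that undergo a rule: /o/ → [oː] (rule 3); /e/ → [eː] (rule 3); /i/ → [iː] (rule 3); /a/ → [aː] (rule 3); /u/ → [uː] (rule 3).
All other segments surface unchanged.

5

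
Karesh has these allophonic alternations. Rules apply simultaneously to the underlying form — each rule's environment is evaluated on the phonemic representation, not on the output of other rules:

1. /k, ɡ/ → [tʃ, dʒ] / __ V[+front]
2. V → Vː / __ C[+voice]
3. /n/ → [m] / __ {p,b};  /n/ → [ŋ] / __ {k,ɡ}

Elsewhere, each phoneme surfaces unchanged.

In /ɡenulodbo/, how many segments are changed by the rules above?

Segments that undergo a rule: /ɡ/ → [dʒ] (rule 1); /e/ → [eː] (rule 2); /u/ → [uː] (rule 2); /o/ → [oː] (rule 2).
All other segments surface unchanged.

4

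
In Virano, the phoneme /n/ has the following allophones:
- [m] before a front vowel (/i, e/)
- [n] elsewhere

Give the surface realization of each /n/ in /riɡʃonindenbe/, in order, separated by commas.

Occurrence 1 (position 6): before a front vowel (/i, e/) → [m].
Occurrence 2 (position 8): no conditioning environment matches → elsewhere allophone [n].
Occurrence 3 (position 11): no conditioning environment matches → elsewhere allophone [n].

[m], [n], [n]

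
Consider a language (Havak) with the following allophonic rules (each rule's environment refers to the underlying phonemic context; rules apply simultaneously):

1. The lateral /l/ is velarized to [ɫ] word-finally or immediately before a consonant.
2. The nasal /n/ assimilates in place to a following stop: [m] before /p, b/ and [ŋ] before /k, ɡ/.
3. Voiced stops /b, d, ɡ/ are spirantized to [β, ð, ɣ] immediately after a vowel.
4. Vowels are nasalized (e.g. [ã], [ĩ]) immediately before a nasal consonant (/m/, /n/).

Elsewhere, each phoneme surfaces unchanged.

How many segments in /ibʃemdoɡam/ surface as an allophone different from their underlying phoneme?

Segments that undergo a rule: /b/ → [β] (rule 3); /e/ → [ẽ] (rule 4); /ɡ/ → [ɣ] (rule 3); /a/ → [ã] (rule 4).
All other segments surface unchanged.

4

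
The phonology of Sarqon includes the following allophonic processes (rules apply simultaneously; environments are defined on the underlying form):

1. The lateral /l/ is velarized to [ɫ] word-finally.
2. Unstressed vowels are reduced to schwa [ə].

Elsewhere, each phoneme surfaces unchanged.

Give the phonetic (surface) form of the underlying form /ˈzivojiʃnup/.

[ˈzivəjəʃnəp]

/z/ — not in any rule's target class → [z].
/i/ (between /z/ and /v/): rule 2 targets it, but not in an unstressed syllable → unchanged [i].
/v/ (between /i/ and /o/): no rule targets it → [v].
/o/ meets the environment for rule 2 (in an unstressed syllable) → [ə].
/j/ (between /o/ and /i/) is unaffected → [j].
/i/ — between /j/ and /ʃ/, in an unstressed syllable — surfaces as [ə] (rule 2).
/ʃ/ — not in any rule's target class → [ʃ].
/n/ (between /ʃ/ and /u/) is unaffected → [n].
/u/ meets the environment for rule 2 (in an unstressed syllable) → [ə].
/p/ (word-final) is unaffected → [p].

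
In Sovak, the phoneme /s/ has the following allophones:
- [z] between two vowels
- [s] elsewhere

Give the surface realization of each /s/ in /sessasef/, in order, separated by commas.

[s], [s], [s], [z]

Occurrence 1 (position 1): no conditioning environment matches → elsewhere allophone [s].
Occurrence 2 (position 3): no conditioning environment matches → elsewhere allophone [s].
Occurrence 3 (position 4): no conditioning environment matches → elsewhere allophone [s].
Occurrence 4 (position 6): between two vowels → [z].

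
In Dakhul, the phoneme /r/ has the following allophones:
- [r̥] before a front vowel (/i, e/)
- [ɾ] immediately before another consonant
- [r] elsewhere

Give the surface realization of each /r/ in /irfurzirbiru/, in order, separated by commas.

Occurrence 1 (position 2): immediately before another consonant → [ɾ].
Occurrence 2 (position 5): immediately before another consonant → [ɾ].
Occurrence 3 (position 8): immediately before another consonant → [ɾ].
Occurrence 4 (position 11): no conditioning environment matches → elsewhere allophone [r].

[ɾ], [ɾ], [ɾ], [r]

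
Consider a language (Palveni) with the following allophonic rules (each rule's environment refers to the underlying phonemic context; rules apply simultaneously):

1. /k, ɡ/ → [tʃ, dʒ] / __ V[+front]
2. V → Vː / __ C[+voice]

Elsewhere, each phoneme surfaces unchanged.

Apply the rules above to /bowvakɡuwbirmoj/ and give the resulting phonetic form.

/o/ — between /b/ and /w/, before a voiced consonant — surfaces as [oː] (rule 2).
/a/ (between /v/ and /k/) fails the environment for rule 2, so it stays [a].
/k/ — between /a/ and /ɡ/; rule 1 does not apply here → [k].
/ɡ/ (between /k/ and /u/) fails the environment for rule 1, so it stays [ɡ].
/u/ (between /ɡ/ and /w/) occurs before a voiced consonant → [uː] by rule 2.
/i/ (between /b/ and /r/): before a voiced consonant, so rule 2 applies → [iː].
Rule 2 applies to /o/ (between /m/ and /j/: before a voiced consonant) → [oː].

[boːwvakɡuːwbiːrmoːj]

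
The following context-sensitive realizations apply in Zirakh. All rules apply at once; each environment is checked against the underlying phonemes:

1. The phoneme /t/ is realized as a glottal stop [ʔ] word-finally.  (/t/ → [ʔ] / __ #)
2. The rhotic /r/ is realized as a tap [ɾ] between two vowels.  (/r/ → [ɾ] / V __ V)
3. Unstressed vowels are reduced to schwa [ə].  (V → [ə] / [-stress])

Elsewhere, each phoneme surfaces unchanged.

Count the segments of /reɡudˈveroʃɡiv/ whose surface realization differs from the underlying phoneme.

Segments that undergo a rule: /e/ → [ə] (rule 3); /u/ → [ə] (rule 3); /r/ → [ɾ] (rule 2); /o/ → [ə] (rule 3); /i/ → [ə] (rule 3).
All other segments surface unchanged.

5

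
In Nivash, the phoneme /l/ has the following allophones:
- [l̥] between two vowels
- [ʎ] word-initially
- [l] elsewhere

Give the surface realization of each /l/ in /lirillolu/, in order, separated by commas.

[ʎ], [l], [l], [l̥]

Occurrence 1 (position 1): word-initially → [ʎ].
Occurrence 2 (position 5): no conditioning environment matches → elsewhere allophone [l].
Occurrence 3 (position 6): no conditioning environment matches → elsewhere allophone [l].
Occurrence 4 (position 8): between two vowels → [l̥].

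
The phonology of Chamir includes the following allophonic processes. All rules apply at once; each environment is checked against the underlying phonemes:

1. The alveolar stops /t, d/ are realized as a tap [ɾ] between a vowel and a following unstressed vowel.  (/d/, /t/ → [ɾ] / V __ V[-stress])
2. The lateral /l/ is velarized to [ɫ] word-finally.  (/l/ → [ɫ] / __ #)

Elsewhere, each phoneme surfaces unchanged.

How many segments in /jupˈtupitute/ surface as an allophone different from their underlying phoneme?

2

Segments that undergo a rule: /t/ → [ɾ] (rule 1); /t/ → [ɾ] (rule 1).
All other segments surface unchanged.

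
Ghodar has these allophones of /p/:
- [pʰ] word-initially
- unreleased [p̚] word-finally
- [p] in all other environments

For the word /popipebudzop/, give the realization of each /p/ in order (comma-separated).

[pʰ], [p], [p], [p̚]

Occurrence 1 (position 1): word-initially → [pʰ].
Occurrence 2 (position 3): no conditioning environment matches → elsewhere allophone [p].
Occurrence 3 (position 5): no conditioning environment matches → elsewhere allophone [p].
Occurrence 4 (position 12): word-finally → [p̚].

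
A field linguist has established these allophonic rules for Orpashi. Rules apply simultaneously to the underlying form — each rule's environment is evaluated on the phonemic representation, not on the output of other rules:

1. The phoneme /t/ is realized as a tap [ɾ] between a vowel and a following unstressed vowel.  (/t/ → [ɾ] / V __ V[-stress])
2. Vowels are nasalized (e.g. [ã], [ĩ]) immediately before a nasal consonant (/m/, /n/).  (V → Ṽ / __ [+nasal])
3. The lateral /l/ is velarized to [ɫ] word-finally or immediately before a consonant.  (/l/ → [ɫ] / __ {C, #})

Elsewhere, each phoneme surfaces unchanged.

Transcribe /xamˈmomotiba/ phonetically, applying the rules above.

[xãmˈmõmoɾiba]

/x/ (word-initial): no rule targets it → [x].
/a/ meets the environment for rule 2 (before a nasal consonant) → [ã].
/m/ (between /a/ and /m/): no rule targets it → [m].
/m/ — not in any rule's target class → [m].
/o/ meets the environment for rule 2 (before a nasal consonant) → [õ].
/m/ (between /o/ and /o/) is unaffected → [m].
/o/ (between /m/ and /t/): rule 2 targets it, but not before a nasal consonant → unchanged [o].
/t/ — between /o/ and /i/, between a vowel and a following unstressed vowel — surfaces as [ɾ] (rule 1).
/i/ — between /t/ and /b/; rule 2 does not apply here → [i].
/b/ (between /i/ and /a/) is unaffected → [b].
/a/ (word-final) is in the target of rule 2 but the environment (before a nasal consonant) is not met → [a].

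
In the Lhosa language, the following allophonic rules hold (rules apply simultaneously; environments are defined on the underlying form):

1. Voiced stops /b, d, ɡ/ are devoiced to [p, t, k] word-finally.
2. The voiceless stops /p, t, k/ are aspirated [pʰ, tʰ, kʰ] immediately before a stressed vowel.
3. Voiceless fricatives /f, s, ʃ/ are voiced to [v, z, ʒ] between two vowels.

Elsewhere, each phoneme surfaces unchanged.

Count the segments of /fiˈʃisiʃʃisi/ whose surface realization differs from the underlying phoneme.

Segments that undergo a rule: /ʃ/ → [ʒ] (rule 3); /s/ → [z] (rule 3); /s/ → [z] (rule 3).
All other segments surface unchanged.

3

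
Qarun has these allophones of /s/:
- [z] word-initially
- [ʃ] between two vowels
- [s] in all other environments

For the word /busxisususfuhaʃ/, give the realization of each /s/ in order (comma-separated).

Occurrence 1 (position 3): no conditioning environment matches → elsewhere allophone [s].
Occurrence 2 (position 6): between two vowels → [ʃ].
Occurrence 3 (position 8): between two vowels → [ʃ].
Occurrence 4 (position 10): no conditioning environment matches → elsewhere allophone [s].

[s], [ʃ], [ʃ], [s]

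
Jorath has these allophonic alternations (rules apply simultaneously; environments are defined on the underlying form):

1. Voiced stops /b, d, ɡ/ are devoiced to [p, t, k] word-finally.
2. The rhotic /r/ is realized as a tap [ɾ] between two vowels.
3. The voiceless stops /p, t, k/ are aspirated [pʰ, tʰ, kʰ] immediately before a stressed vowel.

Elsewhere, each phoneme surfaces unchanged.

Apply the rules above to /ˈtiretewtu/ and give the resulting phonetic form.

[ˈtʰiɾetewtu]

/t/ — word-initial, immediately before a stressed vowel — surfaces as [tʰ] (rule 3).
/i/ (between /t/ and /r/): no rule targets it → [i].
/r/ — between /i/ and /e/, between two vowels — surfaces as [ɾ] (rule 2).
/e/ — not in any rule's target class → [e].
/t/ (between /e/ and /e/): rule 3 targets it, but not immediately before a stressed vowel → unchanged [t].
/e/ (between /t/ and /w/): no rule targets it → [e].
/w/ stays [w].
/t/ — between /w/ and /u/; rule 3 does not apply here → [t].
/u/ — not in any rule's target class → [u].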